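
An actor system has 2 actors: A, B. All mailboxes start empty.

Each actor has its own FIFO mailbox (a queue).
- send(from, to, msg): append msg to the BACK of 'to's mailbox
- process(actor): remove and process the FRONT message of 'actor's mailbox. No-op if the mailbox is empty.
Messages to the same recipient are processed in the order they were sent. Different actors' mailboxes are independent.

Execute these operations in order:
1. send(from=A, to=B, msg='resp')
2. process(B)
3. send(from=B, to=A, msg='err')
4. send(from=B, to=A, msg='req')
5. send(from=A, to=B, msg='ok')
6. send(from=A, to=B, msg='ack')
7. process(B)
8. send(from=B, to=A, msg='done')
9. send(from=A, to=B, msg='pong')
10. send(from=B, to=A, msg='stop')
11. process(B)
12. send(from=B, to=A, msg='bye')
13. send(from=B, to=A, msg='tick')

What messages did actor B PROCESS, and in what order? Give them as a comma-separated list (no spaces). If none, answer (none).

After 1 (send(from=A, to=B, msg='resp')): A:[] B:[resp]
After 2 (process(B)): A:[] B:[]
After 3 (send(from=B, to=A, msg='err')): A:[err] B:[]
After 4 (send(from=B, to=A, msg='req')): A:[err,req] B:[]
After 5 (send(from=A, to=B, msg='ok')): A:[err,req] B:[ok]
After 6 (send(from=A, to=B, msg='ack')): A:[err,req] B:[ok,ack]
After 7 (process(B)): A:[err,req] B:[ack]
After 8 (send(from=B, to=A, msg='done')): A:[err,req,done] B:[ack]
After 9 (send(from=A, to=B, msg='pong')): A:[err,req,done] B:[ack,pong]
After 10 (send(from=B, to=A, msg='stop')): A:[err,req,done,stop] B:[ack,pong]
After 11 (process(B)): A:[err,req,done,stop] B:[pong]
After 12 (send(from=B, to=A, msg='bye')): A:[err,req,done,stop,bye] B:[pong]
After 13 (send(from=B, to=A, msg='tick')): A:[err,req,done,stop,bye,tick] B:[pong]

Answer: resp,ok,ack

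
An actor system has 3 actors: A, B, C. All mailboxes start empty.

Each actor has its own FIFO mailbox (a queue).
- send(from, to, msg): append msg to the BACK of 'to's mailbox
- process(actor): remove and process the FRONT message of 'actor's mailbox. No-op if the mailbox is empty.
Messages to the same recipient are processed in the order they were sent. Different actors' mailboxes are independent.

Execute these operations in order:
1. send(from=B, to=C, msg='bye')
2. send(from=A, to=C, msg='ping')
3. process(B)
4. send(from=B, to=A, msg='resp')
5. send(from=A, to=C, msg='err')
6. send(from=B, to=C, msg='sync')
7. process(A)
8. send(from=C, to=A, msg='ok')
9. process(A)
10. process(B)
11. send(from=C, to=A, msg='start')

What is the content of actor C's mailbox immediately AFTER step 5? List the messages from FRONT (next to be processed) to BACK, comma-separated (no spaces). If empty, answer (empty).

After 1 (send(from=B, to=C, msg='bye')): A:[] B:[] C:[bye]
After 2 (send(from=A, to=C, msg='ping')): A:[] B:[] C:[bye,ping]
After 3 (process(B)): A:[] B:[] C:[bye,ping]
After 4 (send(from=B, to=A, msg='resp')): A:[resp] B:[] C:[bye,ping]
After 5 (send(from=A, to=C, msg='err')): A:[resp] B:[] C:[bye,ping,err]

bye,ping,err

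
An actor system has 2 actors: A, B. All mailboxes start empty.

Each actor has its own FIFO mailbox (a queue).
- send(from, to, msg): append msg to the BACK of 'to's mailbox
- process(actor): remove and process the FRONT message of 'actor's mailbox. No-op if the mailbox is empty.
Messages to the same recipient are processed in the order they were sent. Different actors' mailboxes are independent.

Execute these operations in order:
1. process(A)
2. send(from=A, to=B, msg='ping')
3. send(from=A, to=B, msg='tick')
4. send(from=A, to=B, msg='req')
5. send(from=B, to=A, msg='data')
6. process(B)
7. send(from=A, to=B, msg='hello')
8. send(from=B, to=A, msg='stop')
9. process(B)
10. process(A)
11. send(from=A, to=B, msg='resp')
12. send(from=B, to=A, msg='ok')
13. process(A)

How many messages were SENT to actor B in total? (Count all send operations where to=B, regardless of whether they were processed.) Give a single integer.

After 1 (process(A)): A:[] B:[]
After 2 (send(from=A, to=B, msg='ping')): A:[] B:[ping]
After 3 (send(from=A, to=B, msg='tick')): A:[] B:[ping,tick]
After 4 (send(from=A, to=B, msg='req')): A:[] B:[ping,tick,req]
After 5 (send(from=B, to=A, msg='data')): A:[data] B:[ping,tick,req]
After 6 (process(B)): A:[data] B:[tick,req]
After 7 (send(from=A, to=B, msg='hello')): A:[data] B:[tick,req,hello]
After 8 (send(from=B, to=A, msg='stop')): A:[data,stop] B:[tick,req,hello]
After 9 (process(B)): A:[data,stop] B:[req,hello]
After 10 (process(A)): A:[stop] B:[req,hello]
After 11 (send(from=A, to=B, msg='resp')): A:[stop] B:[req,hello,resp]
After 12 (send(from=B, to=A, msg='ok')): A:[stop,ok] B:[req,hello,resp]
After 13 (process(A)): A:[ok] B:[req,hello,resp]

Answer: 5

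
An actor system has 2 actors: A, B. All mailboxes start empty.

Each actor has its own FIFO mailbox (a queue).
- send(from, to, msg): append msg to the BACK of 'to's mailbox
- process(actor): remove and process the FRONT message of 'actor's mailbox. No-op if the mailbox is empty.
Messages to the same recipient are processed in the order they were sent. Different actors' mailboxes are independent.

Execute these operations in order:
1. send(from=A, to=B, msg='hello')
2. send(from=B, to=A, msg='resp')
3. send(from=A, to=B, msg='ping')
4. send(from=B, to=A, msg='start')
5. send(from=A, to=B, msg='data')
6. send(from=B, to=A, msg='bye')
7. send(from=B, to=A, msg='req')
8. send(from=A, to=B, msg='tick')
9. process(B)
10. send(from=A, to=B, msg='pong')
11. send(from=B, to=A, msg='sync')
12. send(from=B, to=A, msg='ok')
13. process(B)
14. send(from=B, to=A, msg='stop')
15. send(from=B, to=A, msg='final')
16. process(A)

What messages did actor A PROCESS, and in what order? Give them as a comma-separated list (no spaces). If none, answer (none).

Answer: resp

Derivation:
After 1 (send(from=A, to=B, msg='hello')): A:[] B:[hello]
After 2 (send(from=B, to=A, msg='resp')): A:[resp] B:[hello]
After 3 (send(from=A, to=B, msg='ping')): A:[resp] B:[hello,ping]
After 4 (send(from=B, to=A, msg='start')): A:[resp,start] B:[hello,ping]
After 5 (send(from=A, to=B, msg='data')): A:[resp,start] B:[hello,ping,data]
After 6 (send(from=B, to=A, msg='bye')): A:[resp,start,bye] B:[hello,ping,data]
After 7 (send(from=B, to=A, msg='req')): A:[resp,start,bye,req] B:[hello,ping,data]
After 8 (send(from=A, to=B, msg='tick')): A:[resp,start,bye,req] B:[hello,ping,data,tick]
After 9 (process(B)): A:[resp,start,bye,req] B:[ping,data,tick]
After 10 (send(from=A, to=B, msg='pong')): A:[resp,start,bye,req] B:[ping,data,tick,pong]
After 11 (send(from=B, to=A, msg='sync')): A:[resp,start,bye,req,sync] B:[ping,data,tick,pong]
After 12 (send(from=B, to=A, msg='ok')): A:[resp,start,bye,req,sync,ok] B:[ping,data,tick,pong]
After 13 (process(B)): A:[resp,start,bye,req,sync,ok] B:[data,tick,pong]
After 14 (send(from=B, to=A, msg='stop')): A:[resp,start,bye,req,sync,ok,stop] B:[data,tick,pong]
After 15 (send(from=B, to=A, msg='final')): A:[resp,start,bye,req,sync,ok,stop,final] B:[data,tick,pong]
After 16 (process(A)): A:[start,bye,req,sync,ok,stop,final] B:[data,tick,pong]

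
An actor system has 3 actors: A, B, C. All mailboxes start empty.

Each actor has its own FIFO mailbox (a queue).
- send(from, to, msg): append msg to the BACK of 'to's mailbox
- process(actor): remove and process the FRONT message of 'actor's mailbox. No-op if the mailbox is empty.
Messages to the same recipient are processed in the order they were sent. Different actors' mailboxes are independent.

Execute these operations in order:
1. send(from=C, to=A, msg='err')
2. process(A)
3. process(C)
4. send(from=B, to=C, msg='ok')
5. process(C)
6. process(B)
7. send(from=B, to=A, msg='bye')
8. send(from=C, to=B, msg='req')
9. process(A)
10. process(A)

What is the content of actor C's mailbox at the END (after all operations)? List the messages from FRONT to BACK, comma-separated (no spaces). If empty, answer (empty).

Answer: (empty)

Derivation:
After 1 (send(from=C, to=A, msg='err')): A:[err] B:[] C:[]
After 2 (process(A)): A:[] B:[] C:[]
After 3 (process(C)): A:[] B:[] C:[]
After 4 (send(from=B, to=C, msg='ok')): A:[] B:[] C:[ok]
After 5 (process(C)): A:[] B:[] C:[]
After 6 (process(B)): A:[] B:[] C:[]
After 7 (send(from=B, to=A, msg='bye')): A:[bye] B:[] C:[]
After 8 (send(from=C, to=B, msg='req')): A:[bye] B:[req] C:[]
After 9 (process(A)): A:[] B:[req] C:[]
After 10 (process(A)): A:[] B:[req] C:[]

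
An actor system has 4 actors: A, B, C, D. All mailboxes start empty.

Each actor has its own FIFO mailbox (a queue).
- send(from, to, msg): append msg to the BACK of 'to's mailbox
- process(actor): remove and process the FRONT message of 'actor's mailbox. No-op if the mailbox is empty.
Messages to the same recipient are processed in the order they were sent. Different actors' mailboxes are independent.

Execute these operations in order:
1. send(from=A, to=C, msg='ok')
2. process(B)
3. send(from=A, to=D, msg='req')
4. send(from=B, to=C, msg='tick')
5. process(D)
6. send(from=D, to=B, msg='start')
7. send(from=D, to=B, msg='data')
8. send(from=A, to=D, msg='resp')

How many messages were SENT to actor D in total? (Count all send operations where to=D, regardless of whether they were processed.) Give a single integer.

Answer: 2

Derivation:
After 1 (send(from=A, to=C, msg='ok')): A:[] B:[] C:[ok] D:[]
After 2 (process(B)): A:[] B:[] C:[ok] D:[]
After 3 (send(from=A, to=D, msg='req')): A:[] B:[] C:[ok] D:[req]
After 4 (send(from=B, to=C, msg='tick')): A:[] B:[] C:[ok,tick] D:[req]
After 5 (process(D)): A:[] B:[] C:[ok,tick] D:[]
After 6 (send(from=D, to=B, msg='start')): A:[] B:[start] C:[ok,tick] D:[]
After 7 (send(from=D, to=B, msg='data')): A:[] B:[start,data] C:[ok,tick] D:[]
After 8 (send(from=A, to=D, msg='resp')): A:[] B:[start,data] C:[ok,tick] D:[resp]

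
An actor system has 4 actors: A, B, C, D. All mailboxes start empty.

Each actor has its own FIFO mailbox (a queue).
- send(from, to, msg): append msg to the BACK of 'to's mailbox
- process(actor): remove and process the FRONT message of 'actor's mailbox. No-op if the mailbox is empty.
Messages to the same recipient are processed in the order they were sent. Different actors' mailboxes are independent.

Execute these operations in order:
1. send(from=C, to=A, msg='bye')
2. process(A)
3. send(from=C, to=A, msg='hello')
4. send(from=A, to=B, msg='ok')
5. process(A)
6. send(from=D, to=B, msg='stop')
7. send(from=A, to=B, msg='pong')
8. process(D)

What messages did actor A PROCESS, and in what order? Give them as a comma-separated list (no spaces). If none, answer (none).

Answer: bye,hello

Derivation:
After 1 (send(from=C, to=A, msg='bye')): A:[bye] B:[] C:[] D:[]
After 2 (process(A)): A:[] B:[] C:[] D:[]
After 3 (send(from=C, to=A, msg='hello')): A:[hello] B:[] C:[] D:[]
After 4 (send(from=A, to=B, msg='ok')): A:[hello] B:[ok] C:[] D:[]
After 5 (process(A)): A:[] B:[ok] C:[] D:[]
After 6 (send(from=D, to=B, msg='stop')): A:[] B:[ok,stop] C:[] D:[]
After 7 (send(from=A, to=B, msg='pong')): A:[] B:[ok,stop,pong] C:[] D:[]
After 8 (process(D)): A:[] B:[ok,stop,pong] C:[] D:[]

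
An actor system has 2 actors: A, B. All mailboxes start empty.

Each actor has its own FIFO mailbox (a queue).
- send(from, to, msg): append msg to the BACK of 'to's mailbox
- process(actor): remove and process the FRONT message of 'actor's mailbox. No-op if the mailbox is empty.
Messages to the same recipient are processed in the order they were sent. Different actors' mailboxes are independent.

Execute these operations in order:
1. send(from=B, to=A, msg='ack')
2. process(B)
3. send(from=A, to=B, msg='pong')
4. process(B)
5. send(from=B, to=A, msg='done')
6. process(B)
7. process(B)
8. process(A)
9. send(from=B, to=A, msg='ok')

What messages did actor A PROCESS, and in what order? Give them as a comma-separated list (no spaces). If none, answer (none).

Answer: ack

Derivation:
After 1 (send(from=B, to=A, msg='ack')): A:[ack] B:[]
After 2 (process(B)): A:[ack] B:[]
After 3 (send(from=A, to=B, msg='pong')): A:[ack] B:[pong]
After 4 (process(B)): A:[ack] B:[]
After 5 (send(from=B, to=A, msg='done')): A:[ack,done] B:[]
After 6 (process(B)): A:[ack,done] B:[]
After 7 (process(B)): A:[ack,done] B:[]
After 8 (process(A)): A:[done] B:[]
After 9 (send(from=B, to=A, msg='ok')): A:[done,ok] B:[]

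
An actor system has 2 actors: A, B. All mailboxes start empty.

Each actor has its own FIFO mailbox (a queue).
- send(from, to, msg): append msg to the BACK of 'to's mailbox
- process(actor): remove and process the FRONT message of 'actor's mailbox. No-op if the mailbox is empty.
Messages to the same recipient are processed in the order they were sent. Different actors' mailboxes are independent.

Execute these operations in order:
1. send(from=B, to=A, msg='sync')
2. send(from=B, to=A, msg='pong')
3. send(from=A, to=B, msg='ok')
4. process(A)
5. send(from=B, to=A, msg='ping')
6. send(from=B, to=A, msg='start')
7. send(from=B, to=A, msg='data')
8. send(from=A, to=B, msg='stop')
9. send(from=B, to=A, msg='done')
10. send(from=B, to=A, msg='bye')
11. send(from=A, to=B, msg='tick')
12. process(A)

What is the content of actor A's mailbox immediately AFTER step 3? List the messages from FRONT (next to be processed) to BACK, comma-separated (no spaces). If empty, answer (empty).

After 1 (send(from=B, to=A, msg='sync')): A:[sync] B:[]
After 2 (send(from=B, to=A, msg='pong')): A:[sync,pong] B:[]
After 3 (send(from=A, to=B, msg='ok')): A:[sync,pong] B:[ok]

sync,pong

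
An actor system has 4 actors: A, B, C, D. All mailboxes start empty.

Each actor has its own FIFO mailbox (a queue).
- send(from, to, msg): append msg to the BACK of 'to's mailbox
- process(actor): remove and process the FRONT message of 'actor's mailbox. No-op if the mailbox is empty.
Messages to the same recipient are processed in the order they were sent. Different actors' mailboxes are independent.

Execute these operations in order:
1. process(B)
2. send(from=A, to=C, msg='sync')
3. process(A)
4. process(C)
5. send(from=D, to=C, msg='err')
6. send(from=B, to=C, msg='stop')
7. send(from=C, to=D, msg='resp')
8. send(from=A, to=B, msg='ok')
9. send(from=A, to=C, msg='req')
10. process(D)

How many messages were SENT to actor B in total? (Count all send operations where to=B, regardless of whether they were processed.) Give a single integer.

Answer: 1

Derivation:
After 1 (process(B)): A:[] B:[] C:[] D:[]
After 2 (send(from=A, to=C, msg='sync')): A:[] B:[] C:[sync] D:[]
After 3 (process(A)): A:[] B:[] C:[sync] D:[]
After 4 (process(C)): A:[] B:[] C:[] D:[]
After 5 (send(from=D, to=C, msg='err')): A:[] B:[] C:[err] D:[]
After 6 (send(from=B, to=C, msg='stop')): A:[] B:[] C:[err,stop] D:[]
After 7 (send(from=C, to=D, msg='resp')): A:[] B:[] C:[err,stop] D:[resp]
After 8 (send(from=A, to=B, msg='ok')): A:[] B:[ok] C:[err,stop] D:[resp]
After 9 (send(from=A, to=C, msg='req')): A:[] B:[ok] C:[err,stop,req] D:[resp]
After 10 (process(D)): A:[] B:[ok] C:[err,stop,req] D:[]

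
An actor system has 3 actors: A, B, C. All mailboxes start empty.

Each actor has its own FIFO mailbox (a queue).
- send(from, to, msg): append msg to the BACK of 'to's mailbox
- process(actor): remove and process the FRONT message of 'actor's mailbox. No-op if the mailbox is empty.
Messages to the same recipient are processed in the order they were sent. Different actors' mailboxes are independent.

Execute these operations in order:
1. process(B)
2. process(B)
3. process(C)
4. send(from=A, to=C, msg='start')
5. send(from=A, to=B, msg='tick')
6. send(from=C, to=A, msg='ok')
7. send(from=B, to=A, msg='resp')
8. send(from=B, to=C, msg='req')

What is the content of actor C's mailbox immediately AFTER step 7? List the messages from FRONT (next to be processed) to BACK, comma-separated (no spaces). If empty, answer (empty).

After 1 (process(B)): A:[] B:[] C:[]
After 2 (process(B)): A:[] B:[] C:[]
After 3 (process(C)): A:[] B:[] C:[]
After 4 (send(from=A, to=C, msg='start')): A:[] B:[] C:[start]
After 5 (send(from=A, to=B, msg='tick')): A:[] B:[tick] C:[start]
After 6 (send(from=C, to=A, msg='ok')): A:[ok] B:[tick] C:[start]
After 7 (send(from=B, to=A, msg='resp')): A:[ok,resp] B:[tick] C:[start]

start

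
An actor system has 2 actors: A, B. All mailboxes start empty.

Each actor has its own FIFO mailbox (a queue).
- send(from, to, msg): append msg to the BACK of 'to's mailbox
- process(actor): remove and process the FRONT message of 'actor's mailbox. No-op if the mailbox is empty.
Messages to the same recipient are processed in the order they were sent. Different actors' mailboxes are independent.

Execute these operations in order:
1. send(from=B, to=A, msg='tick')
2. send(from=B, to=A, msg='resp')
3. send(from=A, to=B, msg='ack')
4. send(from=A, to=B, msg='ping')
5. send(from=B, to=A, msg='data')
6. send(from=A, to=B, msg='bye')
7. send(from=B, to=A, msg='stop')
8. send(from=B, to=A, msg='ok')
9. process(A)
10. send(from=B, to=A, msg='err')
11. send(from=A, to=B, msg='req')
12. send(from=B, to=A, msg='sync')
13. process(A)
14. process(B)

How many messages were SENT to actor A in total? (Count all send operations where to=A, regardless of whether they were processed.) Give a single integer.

Answer: 7

Derivation:
After 1 (send(from=B, to=A, msg='tick')): A:[tick] B:[]
After 2 (send(from=B, to=A, msg='resp')): A:[tick,resp] B:[]
After 3 (send(from=A, to=B, msg='ack')): A:[tick,resp] B:[ack]
After 4 (send(from=A, to=B, msg='ping')): A:[tick,resp] B:[ack,ping]
After 5 (send(from=B, to=A, msg='data')): A:[tick,resp,data] B:[ack,ping]
After 6 (send(from=A, to=B, msg='bye')): A:[tick,resp,data] B:[ack,ping,bye]
After 7 (send(from=B, to=A, msg='stop')): A:[tick,resp,data,stop] B:[ack,ping,bye]
After 8 (send(from=B, to=A, msg='ok')): A:[tick,resp,data,stop,ok] B:[ack,ping,bye]
After 9 (process(A)): A:[resp,data,stop,ok] B:[ack,ping,bye]
After 10 (send(from=B, to=A, msg='err')): A:[resp,data,stop,ok,err] B:[ack,ping,bye]
After 11 (send(from=A, to=B, msg='req')): A:[resp,data,stop,ok,err] B:[ack,ping,bye,req]
After 12 (send(from=B, to=A, msg='sync')): A:[resp,data,stop,ok,err,sync] B:[ack,ping,bye,req]
After 13 (process(A)): A:[data,stop,ok,err,sync] B:[ack,ping,bye,req]
After 14 (process(B)): A:[data,stop,ok,err,sync] B:[ping,bye,req]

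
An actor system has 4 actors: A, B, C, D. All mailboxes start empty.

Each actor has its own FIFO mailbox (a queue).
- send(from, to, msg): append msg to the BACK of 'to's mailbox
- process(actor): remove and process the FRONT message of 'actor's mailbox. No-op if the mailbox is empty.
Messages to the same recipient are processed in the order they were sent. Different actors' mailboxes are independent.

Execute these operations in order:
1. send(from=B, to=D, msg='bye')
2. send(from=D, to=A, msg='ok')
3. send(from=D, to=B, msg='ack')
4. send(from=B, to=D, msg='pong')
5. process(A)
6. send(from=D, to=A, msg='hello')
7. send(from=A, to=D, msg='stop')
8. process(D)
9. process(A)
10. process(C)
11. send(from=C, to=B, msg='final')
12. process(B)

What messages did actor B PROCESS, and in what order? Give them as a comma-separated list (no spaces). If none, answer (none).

Answer: ack

Derivation:
After 1 (send(from=B, to=D, msg='bye')): A:[] B:[] C:[] D:[bye]
After 2 (send(from=D, to=A, msg='ok')): A:[ok] B:[] C:[] D:[bye]
After 3 (send(from=D, to=B, msg='ack')): A:[ok] B:[ack] C:[] D:[bye]
After 4 (send(from=B, to=D, msg='pong')): A:[ok] B:[ack] C:[] D:[bye,pong]
After 5 (process(A)): A:[] B:[ack] C:[] D:[bye,pong]
After 6 (send(from=D, to=A, msg='hello')): A:[hello] B:[ack] C:[] D:[bye,pong]
After 7 (send(from=A, to=D, msg='stop')): A:[hello] B:[ack] C:[] D:[bye,pong,stop]
After 8 (process(D)): A:[hello] B:[ack] C:[] D:[pong,stop]
After 9 (process(A)): A:[] B:[ack] C:[] D:[pong,stop]
After 10 (process(C)): A:[] B:[ack] C:[] D:[pong,stop]
After 11 (send(from=C, to=B, msg='final')): A:[] B:[ack,final] C:[] D:[pong,stop]
After 12 (process(B)): A:[] B:[final] C:[] D:[pong,stop]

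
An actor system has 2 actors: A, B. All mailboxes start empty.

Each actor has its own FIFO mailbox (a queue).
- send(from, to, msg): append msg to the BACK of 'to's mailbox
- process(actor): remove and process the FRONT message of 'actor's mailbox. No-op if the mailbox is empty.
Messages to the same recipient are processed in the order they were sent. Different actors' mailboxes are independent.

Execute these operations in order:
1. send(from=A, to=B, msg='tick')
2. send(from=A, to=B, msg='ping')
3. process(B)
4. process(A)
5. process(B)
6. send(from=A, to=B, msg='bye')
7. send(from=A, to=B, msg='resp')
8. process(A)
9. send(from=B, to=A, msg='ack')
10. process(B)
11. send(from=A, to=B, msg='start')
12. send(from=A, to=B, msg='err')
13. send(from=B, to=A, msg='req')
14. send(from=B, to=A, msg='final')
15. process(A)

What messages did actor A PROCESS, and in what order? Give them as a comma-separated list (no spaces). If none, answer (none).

Answer: ack

Derivation:
After 1 (send(from=A, to=B, msg='tick')): A:[] B:[tick]
After 2 (send(from=A, to=B, msg='ping')): A:[] B:[tick,ping]
After 3 (process(B)): A:[] B:[ping]
After 4 (process(A)): A:[] B:[ping]
After 5 (process(B)): A:[] B:[]
After 6 (send(from=A, to=B, msg='bye')): A:[] B:[bye]
After 7 (send(from=A, to=B, msg='resp')): A:[] B:[bye,resp]
After 8 (process(A)): A:[] B:[bye,resp]
After 9 (send(from=B, to=A, msg='ack')): A:[ack] B:[bye,resp]
After 10 (process(B)): A:[ack] B:[resp]
After 11 (send(from=A, to=B, msg='start')): A:[ack] B:[resp,start]
After 12 (send(from=A, to=B, msg='err')): A:[ack] B:[resp,start,err]
After 13 (send(from=B, to=A, msg='req')): A:[ack,req] B:[resp,start,err]
After 14 (send(from=B, to=A, msg='final')): A:[ack,req,final] B:[resp,start,err]
After 15 (process(A)): A:[req,final] B:[resp,start,err]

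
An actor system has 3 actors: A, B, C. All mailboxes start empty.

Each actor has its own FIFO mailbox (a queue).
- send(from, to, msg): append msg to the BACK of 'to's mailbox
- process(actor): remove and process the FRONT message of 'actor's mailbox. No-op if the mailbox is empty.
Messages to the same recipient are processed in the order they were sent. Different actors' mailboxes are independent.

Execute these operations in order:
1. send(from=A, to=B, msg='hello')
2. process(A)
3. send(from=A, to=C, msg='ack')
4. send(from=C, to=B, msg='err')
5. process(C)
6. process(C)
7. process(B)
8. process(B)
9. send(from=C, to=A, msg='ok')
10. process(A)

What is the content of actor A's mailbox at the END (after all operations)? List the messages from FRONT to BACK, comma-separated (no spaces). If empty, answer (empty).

Answer: (empty)

Derivation:
After 1 (send(from=A, to=B, msg='hello')): A:[] B:[hello] C:[]
After 2 (process(A)): A:[] B:[hello] C:[]
After 3 (send(from=A, to=C, msg='ack')): A:[] B:[hello] C:[ack]
After 4 (send(from=C, to=B, msg='err')): A:[] B:[hello,err] C:[ack]
After 5 (process(C)): A:[] B:[hello,err] C:[]
After 6 (process(C)): A:[] B:[hello,err] C:[]
After 7 (process(B)): A:[] B:[err] C:[]
After 8 (process(B)): A:[] B:[] C:[]
After 9 (send(from=C, to=A, msg='ok')): A:[ok] B:[] C:[]
After 10 (process(A)): A:[] B:[] C:[]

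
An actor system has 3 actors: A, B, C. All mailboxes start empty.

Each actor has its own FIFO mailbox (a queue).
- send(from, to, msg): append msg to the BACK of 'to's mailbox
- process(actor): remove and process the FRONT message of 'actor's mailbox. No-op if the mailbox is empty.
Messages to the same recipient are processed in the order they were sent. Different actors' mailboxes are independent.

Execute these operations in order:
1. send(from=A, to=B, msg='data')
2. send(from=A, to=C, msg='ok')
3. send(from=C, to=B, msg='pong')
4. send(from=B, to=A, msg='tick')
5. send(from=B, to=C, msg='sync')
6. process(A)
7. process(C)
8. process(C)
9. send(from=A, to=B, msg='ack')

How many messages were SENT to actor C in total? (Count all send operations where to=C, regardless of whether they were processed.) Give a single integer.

After 1 (send(from=A, to=B, msg='data')): A:[] B:[data] C:[]
After 2 (send(from=A, to=C, msg='ok')): A:[] B:[data] C:[ok]
After 3 (send(from=C, to=B, msg='pong')): A:[] B:[data,pong] C:[ok]
After 4 (send(from=B, to=A, msg='tick')): A:[tick] B:[data,pong] C:[ok]
After 5 (send(from=B, to=C, msg='sync')): A:[tick] B:[data,pong] C:[ok,sync]
After 6 (process(A)): A:[] B:[data,pong] C:[ok,sync]
After 7 (process(C)): A:[] B:[data,pong] C:[sync]
After 8 (process(C)): A:[] B:[data,pong] C:[]
After 9 (send(from=A, to=B, msg='ack')): A:[] B:[data,pong,ack] C:[]

Answer: 2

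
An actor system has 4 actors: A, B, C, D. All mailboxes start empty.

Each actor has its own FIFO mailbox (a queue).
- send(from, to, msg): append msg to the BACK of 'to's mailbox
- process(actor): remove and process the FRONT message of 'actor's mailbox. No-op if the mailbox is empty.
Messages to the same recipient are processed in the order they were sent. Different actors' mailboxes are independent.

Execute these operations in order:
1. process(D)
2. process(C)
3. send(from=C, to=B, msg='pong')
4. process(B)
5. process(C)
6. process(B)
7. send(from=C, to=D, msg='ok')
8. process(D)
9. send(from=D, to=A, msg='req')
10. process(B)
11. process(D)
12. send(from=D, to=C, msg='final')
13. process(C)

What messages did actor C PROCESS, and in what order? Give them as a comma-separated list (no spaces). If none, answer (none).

After 1 (process(D)): A:[] B:[] C:[] D:[]
After 2 (process(C)): A:[] B:[] C:[] D:[]
After 3 (send(from=C, to=B, msg='pong')): A:[] B:[pong] C:[] D:[]
After 4 (process(B)): A:[] B:[] C:[] D:[]
After 5 (process(C)): A:[] B:[] C:[] D:[]
After 6 (process(B)): A:[] B:[] C:[] D:[]
After 7 (send(from=C, to=D, msg='ok')): A:[] B:[] C:[] D:[ok]
After 8 (process(D)): A:[] B:[] C:[] D:[]
After 9 (send(from=D, to=A, msg='req')): A:[req] B:[] C:[] D:[]
After 10 (process(B)): A:[req] B:[] C:[] D:[]
After 11 (process(D)): A:[req] B:[] C:[] D:[]
After 12 (send(from=D, to=C, msg='final')): A:[req] B:[] C:[final] D:[]
After 13 (process(C)): A:[req] B:[] C:[] D:[]

Answer: final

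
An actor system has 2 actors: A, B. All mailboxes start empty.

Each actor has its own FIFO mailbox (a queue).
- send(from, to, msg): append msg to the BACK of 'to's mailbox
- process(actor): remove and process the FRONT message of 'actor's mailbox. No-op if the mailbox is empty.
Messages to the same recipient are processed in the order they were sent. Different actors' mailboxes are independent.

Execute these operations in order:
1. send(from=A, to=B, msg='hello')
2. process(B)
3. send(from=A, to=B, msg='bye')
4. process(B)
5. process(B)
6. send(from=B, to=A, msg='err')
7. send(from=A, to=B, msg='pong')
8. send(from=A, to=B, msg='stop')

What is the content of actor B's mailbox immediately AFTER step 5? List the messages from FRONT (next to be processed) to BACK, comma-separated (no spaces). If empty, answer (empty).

After 1 (send(from=A, to=B, msg='hello')): A:[] B:[hello]
After 2 (process(B)): A:[] B:[]
After 3 (send(from=A, to=B, msg='bye')): A:[] B:[bye]
After 4 (process(B)): A:[] B:[]
After 5 (process(B)): A:[] B:[]

(empty)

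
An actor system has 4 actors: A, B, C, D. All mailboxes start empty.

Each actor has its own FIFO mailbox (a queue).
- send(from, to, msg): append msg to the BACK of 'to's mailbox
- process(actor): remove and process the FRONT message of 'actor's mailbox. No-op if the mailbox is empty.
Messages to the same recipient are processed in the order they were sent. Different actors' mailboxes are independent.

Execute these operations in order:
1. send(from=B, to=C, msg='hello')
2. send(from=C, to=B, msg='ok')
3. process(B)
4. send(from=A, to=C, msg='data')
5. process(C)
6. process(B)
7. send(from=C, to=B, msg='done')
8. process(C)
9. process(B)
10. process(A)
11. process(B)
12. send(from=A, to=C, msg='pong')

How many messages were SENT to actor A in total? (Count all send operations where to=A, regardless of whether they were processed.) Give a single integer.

Answer: 0

Derivation:
After 1 (send(from=B, to=C, msg='hello')): A:[] B:[] C:[hello] D:[]
After 2 (send(from=C, to=B, msg='ok')): A:[] B:[ok] C:[hello] D:[]
After 3 (process(B)): A:[] B:[] C:[hello] D:[]
After 4 (send(from=A, to=C, msg='data')): A:[] B:[] C:[hello,data] D:[]
After 5 (process(C)): A:[] B:[] C:[data] D:[]
After 6 (process(B)): A:[] B:[] C:[data] D:[]
After 7 (send(from=C, to=B, msg='done')): A:[] B:[done] C:[data] D:[]
After 8 (process(C)): A:[] B:[done] C:[] D:[]
After 9 (process(B)): A:[] B:[] C:[] D:[]
After 10 (process(A)): A:[] B:[] C:[] D:[]
After 11 (process(B)): A:[] B:[] C:[] D:[]
After 12 (send(from=A, to=C, msg='pong')): A:[] B:[] C:[pong] D:[]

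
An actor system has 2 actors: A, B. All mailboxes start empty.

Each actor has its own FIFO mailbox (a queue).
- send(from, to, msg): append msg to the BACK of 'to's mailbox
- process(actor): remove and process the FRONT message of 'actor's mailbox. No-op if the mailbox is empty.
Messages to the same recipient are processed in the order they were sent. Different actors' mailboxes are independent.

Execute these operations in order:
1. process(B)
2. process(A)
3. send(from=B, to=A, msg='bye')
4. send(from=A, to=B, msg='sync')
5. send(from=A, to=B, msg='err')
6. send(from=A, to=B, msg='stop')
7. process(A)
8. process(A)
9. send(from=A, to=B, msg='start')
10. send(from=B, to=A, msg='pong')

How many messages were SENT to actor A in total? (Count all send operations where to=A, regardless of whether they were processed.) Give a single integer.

Answer: 2

Derivation:
After 1 (process(B)): A:[] B:[]
After 2 (process(A)): A:[] B:[]
After 3 (send(from=B, to=A, msg='bye')): A:[bye] B:[]
After 4 (send(from=A, to=B, msg='sync')): A:[bye] B:[sync]
After 5 (send(from=A, to=B, msg='err')): A:[bye] B:[sync,err]
After 6 (send(from=A, to=B, msg='stop')): A:[bye] B:[sync,err,stop]
After 7 (process(A)): A:[] B:[sync,err,stop]
After 8 (process(A)): A:[] B:[sync,err,stop]
After 9 (send(from=A, to=B, msg='start')): A:[] B:[sync,err,stop,start]
After 10 (send(from=B, to=A, msg='pong')): A:[pong] B:[sync,err,stop,start]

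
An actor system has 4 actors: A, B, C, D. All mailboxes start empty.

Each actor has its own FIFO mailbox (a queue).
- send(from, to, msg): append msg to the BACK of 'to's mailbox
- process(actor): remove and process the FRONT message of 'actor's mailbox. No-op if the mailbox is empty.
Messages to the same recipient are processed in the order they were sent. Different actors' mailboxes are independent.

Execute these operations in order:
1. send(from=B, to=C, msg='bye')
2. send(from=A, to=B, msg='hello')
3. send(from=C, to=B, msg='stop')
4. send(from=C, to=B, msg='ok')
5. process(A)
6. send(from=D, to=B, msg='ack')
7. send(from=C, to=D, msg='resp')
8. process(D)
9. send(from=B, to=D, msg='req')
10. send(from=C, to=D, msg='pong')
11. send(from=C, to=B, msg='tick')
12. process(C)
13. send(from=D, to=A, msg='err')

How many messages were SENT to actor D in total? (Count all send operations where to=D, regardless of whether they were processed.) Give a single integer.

Answer: 3

Derivation:
After 1 (send(from=B, to=C, msg='bye')): A:[] B:[] C:[bye] D:[]
After 2 (send(from=A, to=B, msg='hello')): A:[] B:[hello] C:[bye] D:[]
After 3 (send(from=C, to=B, msg='stop')): A:[] B:[hello,stop] C:[bye] D:[]
After 4 (send(from=C, to=B, msg='ok')): A:[] B:[hello,stop,ok] C:[bye] D:[]
After 5 (process(A)): A:[] B:[hello,stop,ok] C:[bye] D:[]
After 6 (send(from=D, to=B, msg='ack')): A:[] B:[hello,stop,ok,ack] C:[bye] D:[]
After 7 (send(from=C, to=D, msg='resp')): A:[] B:[hello,stop,ok,ack] C:[bye] D:[resp]
After 8 (process(D)): A:[] B:[hello,stop,ok,ack] C:[bye] D:[]
After 9 (send(from=B, to=D, msg='req')): A:[] B:[hello,stop,ok,ack] C:[bye] D:[req]
After 10 (send(from=C, to=D, msg='pong')): A:[] B:[hello,stop,ok,ack] C:[bye] D:[req,pong]
After 11 (send(from=C, to=B, msg='tick')): A:[] B:[hello,stop,ok,ack,tick] C:[bye] D:[req,pong]
After 12 (process(C)): A:[] B:[hello,stop,ok,ack,tick] C:[] D:[req,pong]
After 13 (send(from=D, to=A, msg='err')): A:[err] B:[hello,stop,ok,ack,tick] C:[] D:[req,pong]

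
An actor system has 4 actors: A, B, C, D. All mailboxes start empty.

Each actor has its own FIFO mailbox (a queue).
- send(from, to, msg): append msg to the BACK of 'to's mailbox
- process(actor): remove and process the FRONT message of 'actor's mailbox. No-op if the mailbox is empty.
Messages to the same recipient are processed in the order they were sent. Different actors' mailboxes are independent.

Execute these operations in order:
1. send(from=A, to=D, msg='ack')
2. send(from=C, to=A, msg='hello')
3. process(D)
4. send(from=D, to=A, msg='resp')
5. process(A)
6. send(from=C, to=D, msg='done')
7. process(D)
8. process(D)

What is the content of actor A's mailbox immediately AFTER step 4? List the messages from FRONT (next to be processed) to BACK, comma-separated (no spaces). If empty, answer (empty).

After 1 (send(from=A, to=D, msg='ack')): A:[] B:[] C:[] D:[ack]
After 2 (send(from=C, to=A, msg='hello')): A:[hello] B:[] C:[] D:[ack]
After 3 (process(D)): A:[hello] B:[] C:[] D:[]
After 4 (send(from=D, to=A, msg='resp')): A:[hello,resp] B:[] C:[] D:[]

hello,resp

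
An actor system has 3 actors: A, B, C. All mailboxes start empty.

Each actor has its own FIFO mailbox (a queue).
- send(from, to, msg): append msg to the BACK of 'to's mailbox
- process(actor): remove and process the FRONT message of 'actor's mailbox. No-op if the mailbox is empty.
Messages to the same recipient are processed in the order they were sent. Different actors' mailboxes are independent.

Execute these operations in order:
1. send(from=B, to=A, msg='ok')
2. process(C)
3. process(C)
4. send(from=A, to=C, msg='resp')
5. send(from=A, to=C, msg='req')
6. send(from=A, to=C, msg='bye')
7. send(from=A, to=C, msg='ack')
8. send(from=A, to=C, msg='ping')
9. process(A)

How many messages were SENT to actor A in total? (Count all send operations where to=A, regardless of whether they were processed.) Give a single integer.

Answer: 1

Derivation:
After 1 (send(from=B, to=A, msg='ok')): A:[ok] B:[] C:[]
After 2 (process(C)): A:[ok] B:[] C:[]
After 3 (process(C)): A:[ok] B:[] C:[]
After 4 (send(from=A, to=C, msg='resp')): A:[ok] B:[] C:[resp]
After 5 (send(from=A, to=C, msg='req')): A:[ok] B:[] C:[resp,req]
After 6 (send(from=A, to=C, msg='bye')): A:[ok] B:[] C:[resp,req,bye]
After 7 (send(from=A, to=C, msg='ack')): A:[ok] B:[] C:[resp,req,bye,ack]
After 8 (send(from=A, to=C, msg='ping')): A:[ok] B:[] C:[resp,req,bye,ack,ping]
After 9 (process(A)): A:[] B:[] C:[resp,req,bye,ack,ping]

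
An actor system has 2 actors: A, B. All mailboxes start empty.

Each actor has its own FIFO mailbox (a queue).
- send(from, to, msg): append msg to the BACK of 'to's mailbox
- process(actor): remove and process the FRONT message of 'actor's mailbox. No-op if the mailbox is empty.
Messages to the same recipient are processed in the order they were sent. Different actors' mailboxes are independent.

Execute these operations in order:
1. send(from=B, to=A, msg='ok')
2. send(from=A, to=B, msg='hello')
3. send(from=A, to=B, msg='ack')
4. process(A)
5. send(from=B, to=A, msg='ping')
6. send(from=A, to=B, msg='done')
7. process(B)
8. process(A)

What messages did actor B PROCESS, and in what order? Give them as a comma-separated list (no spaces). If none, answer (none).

After 1 (send(from=B, to=A, msg='ok')): A:[ok] B:[]
After 2 (send(from=A, to=B, msg='hello')): A:[ok] B:[hello]
After 3 (send(from=A, to=B, msg='ack')): A:[ok] B:[hello,ack]
After 4 (process(A)): A:[] B:[hello,ack]
After 5 (send(from=B, to=A, msg='ping')): A:[ping] B:[hello,ack]
After 6 (send(from=A, to=B, msg='done')): A:[ping] B:[hello,ack,done]
After 7 (process(B)): A:[ping] B:[ack,done]
After 8 (process(A)): A:[] B:[ack,done]

Answer: hello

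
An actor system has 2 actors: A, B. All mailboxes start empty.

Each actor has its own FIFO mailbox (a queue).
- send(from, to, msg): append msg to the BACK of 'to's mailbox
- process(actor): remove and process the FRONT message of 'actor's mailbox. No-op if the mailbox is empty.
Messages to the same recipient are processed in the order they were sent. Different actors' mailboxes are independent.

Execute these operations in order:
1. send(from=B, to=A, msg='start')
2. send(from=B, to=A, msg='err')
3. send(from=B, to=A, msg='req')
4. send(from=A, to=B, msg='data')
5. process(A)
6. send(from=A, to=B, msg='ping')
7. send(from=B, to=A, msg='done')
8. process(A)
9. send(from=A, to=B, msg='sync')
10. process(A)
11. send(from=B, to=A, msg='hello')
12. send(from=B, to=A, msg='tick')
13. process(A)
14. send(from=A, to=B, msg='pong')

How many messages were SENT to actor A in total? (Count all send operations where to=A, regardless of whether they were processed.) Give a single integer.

After 1 (send(from=B, to=A, msg='start')): A:[start] B:[]
After 2 (send(from=B, to=A, msg='err')): A:[start,err] B:[]
After 3 (send(from=B, to=A, msg='req')): A:[start,err,req] B:[]
After 4 (send(from=A, to=B, msg='data')): A:[start,err,req] B:[data]
After 5 (process(A)): A:[err,req] B:[data]
After 6 (send(from=A, to=B, msg='ping')): A:[err,req] B:[data,ping]
After 7 (send(from=B, to=A, msg='done')): A:[err,req,done] B:[data,ping]
After 8 (process(A)): A:[req,done] B:[data,ping]
After 9 (send(from=A, to=B, msg='sync')): A:[req,done] B:[data,ping,sync]
After 10 (process(A)): A:[done] B:[data,ping,sync]
After 11 (send(from=B, to=A, msg='hello')): A:[done,hello] B:[data,ping,sync]
After 12 (send(from=B, to=A, msg='tick')): A:[done,hello,tick] B:[data,ping,sync]
After 13 (process(A)): A:[hello,tick] B:[data,ping,sync]
After 14 (send(from=A, to=B, msg='pong')): A:[hello,tick] B:[data,ping,sync,pong]

Answer: 6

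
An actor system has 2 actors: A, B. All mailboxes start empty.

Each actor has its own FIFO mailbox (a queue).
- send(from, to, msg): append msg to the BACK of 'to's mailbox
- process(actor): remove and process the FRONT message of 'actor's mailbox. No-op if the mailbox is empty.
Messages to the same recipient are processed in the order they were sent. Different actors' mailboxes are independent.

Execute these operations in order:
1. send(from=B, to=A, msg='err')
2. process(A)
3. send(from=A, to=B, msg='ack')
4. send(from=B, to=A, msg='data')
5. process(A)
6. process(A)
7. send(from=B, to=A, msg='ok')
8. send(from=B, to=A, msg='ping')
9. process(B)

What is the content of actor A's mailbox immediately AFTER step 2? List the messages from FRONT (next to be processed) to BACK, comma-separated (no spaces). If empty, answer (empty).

After 1 (send(from=B, to=A, msg='err')): A:[err] B:[]
After 2 (process(A)): A:[] B:[]

(empty)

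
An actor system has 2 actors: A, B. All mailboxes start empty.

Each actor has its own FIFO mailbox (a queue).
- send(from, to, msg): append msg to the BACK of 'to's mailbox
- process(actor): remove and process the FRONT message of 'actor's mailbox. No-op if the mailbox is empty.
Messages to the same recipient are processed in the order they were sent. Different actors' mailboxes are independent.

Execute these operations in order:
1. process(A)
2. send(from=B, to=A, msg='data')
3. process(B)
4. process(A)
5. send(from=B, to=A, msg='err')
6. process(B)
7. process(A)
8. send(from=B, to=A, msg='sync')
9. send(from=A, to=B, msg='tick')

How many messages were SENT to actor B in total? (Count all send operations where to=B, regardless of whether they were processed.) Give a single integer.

After 1 (process(A)): A:[] B:[]
After 2 (send(from=B, to=A, msg='data')): A:[data] B:[]
After 3 (process(B)): A:[data] B:[]
After 4 (process(A)): A:[] B:[]
After 5 (send(from=B, to=A, msg='err')): A:[err] B:[]
After 6 (process(B)): A:[err] B:[]
After 7 (process(A)): A:[] B:[]
After 8 (send(from=B, to=A, msg='sync')): A:[sync] B:[]
After 9 (send(from=A, to=B, msg='tick')): A:[sync] B:[tick]

Answer: 1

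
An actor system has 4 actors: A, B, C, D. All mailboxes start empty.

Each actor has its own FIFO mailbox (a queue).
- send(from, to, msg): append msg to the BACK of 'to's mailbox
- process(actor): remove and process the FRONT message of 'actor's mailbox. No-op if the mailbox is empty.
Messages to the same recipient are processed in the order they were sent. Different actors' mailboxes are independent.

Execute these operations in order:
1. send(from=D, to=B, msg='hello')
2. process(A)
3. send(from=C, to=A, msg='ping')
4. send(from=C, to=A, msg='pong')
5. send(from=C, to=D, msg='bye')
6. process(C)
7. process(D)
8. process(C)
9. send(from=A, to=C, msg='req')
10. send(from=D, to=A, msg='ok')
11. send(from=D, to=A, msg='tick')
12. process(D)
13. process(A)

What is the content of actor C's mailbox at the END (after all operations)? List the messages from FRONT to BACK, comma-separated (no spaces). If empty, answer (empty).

After 1 (send(from=D, to=B, msg='hello')): A:[] B:[hello] C:[] D:[]
After 2 (process(A)): A:[] B:[hello] C:[] D:[]
After 3 (send(from=C, to=A, msg='ping')): A:[ping] B:[hello] C:[] D:[]
After 4 (send(from=C, to=A, msg='pong')): A:[ping,pong] B:[hello] C:[] D:[]
After 5 (send(from=C, to=D, msg='bye')): A:[ping,pong] B:[hello] C:[] D:[bye]
After 6 (process(C)): A:[ping,pong] B:[hello] C:[] D:[bye]
After 7 (process(D)): A:[ping,pong] B:[hello] C:[] D:[]
After 8 (process(C)): A:[ping,pong] B:[hello] C:[] D:[]
After 9 (send(from=A, to=C, msg='req')): A:[ping,pong] B:[hello] C:[req] D:[]
After 10 (send(from=D, to=A, msg='ok')): A:[ping,pong,ok] B:[hello] C:[req] D:[]
After 11 (send(from=D, to=A, msg='tick')): A:[ping,pong,ok,tick] B:[hello] C:[req] D:[]
After 12 (process(D)): A:[ping,pong,ok,tick] B:[hello] C:[req] D:[]
After 13 (process(A)): A:[pong,ok,tick] B:[hello] C:[req] D:[]

Answer: req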